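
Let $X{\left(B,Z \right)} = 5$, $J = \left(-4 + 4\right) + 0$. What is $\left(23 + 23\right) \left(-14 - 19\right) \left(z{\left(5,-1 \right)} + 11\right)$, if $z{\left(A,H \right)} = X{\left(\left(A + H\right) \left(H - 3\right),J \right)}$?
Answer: $-24288$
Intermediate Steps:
$J = 0$ ($J = 0 + 0 = 0$)
$z{\left(A,H \right)} = 5$
$\left(23 + 23\right) \left(-14 - 19\right) \left(z{\left(5,-1 \right)} + 11\right) = \left(23 + 23\right) \left(-14 - 19\right) \left(5 + 11\right) = 46 \left(-33\right) 16 = \left(-1518\right) 16 = -24288$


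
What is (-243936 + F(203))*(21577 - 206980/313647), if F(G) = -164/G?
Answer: -335113783497887308/63670341 ≈ -5.2633e+9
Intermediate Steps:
(-243936 + F(203))*(21577 - 206980/313647) = (-243936 - 164/203)*(21577 - 206980/313647) = -49519172/203*6767354339/313647 = -335113783497887308/63670341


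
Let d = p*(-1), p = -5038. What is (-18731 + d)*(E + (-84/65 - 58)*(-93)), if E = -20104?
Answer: 12985592234/65 ≈ 1.9978e+8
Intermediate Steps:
d = 5038 (d = -5038*(-1) = 5038)
(-18731 + d)*(E + (-84/65 - 58)*(-93)) = (-18731 + 5038)*(-20104 + (-84/65 - 58)*(-93)) = -13693*(-20104 + (-84*1/65 - 58)*(-93)) = -13693*(-20104 + (-84/65 - 58)*(-93)) = -13693*(-20104 - 3854/65*(-93)) = -13693*(-20104 + 358422/65) = -13693*(-948338/65) = 12985592234/65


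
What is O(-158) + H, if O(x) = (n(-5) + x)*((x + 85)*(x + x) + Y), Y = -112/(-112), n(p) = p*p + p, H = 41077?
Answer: -3142445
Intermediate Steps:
n(p) = p + p² (n(p) = p² + p = p + p²)
Y = 1 (Y = -112*(-1/112) = 1)
O(x) = (1 + 2*x*(85 + x))*(20 + x) (O(x) = (-5*(1 - 5) + x)*((x + 85)*(x + x) + 1) = (-5*(-4) + x)*((85 + x)*(2*x) + 1) = (20 + x)*(2*x*(85 + x) + 1) = (20 + x)*(1 + 2*x*(85 + x)) = (1 + 2*x*(85 + x))*(20 + x))
O(-158) + H = (20 + 2*(-158)³ + 210*(-158)² + 3401*(-158)) + 41077 = (20 + 2*(-3944312) + 210*24964 - 537358) + 41077 = (20 - 7888624 + 5242440 - 537358) + 41077 = -3183522 + 41077 = -3142445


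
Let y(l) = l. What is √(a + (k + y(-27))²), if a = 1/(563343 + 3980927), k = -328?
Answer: √2602465378695766770/4544270 ≈ 355.00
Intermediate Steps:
a = 1/4544270 ≈ 2.2006e-7
√(a + (k + y(-27))²) = √(1/4544270 + (-328 - 27)²) = √(1/4544270 + (-355)²) = √(1/4544270 + 126025) = √(572691626751/4544270) = √2602465378695766770/4544270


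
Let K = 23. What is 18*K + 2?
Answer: 416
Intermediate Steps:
18*K + 2 = 18*23 + 2 = 414 + 2 = 416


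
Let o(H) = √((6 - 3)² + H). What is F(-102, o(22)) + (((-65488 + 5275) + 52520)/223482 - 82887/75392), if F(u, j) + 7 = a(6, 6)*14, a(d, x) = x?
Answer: 91303599107/1203482496 ≈ 75.866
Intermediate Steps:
o(H) = √(9 + H) (o(H) = √(3² + H) = √(9 + H))
F(u, j) = 77 (F(u, j) = -7 + 6*14 = -7 + 84 = 77)
F(-102, o(22)) + (((-65488 + 5275) + 52520)/223482 - 82887/75392) = 77 + (((-65488 + 5275) + 52520)/223482 - 82887/75392) = 77 + ((-60213 + 52520)*(1/223482) - 82887*1/75392) = 77 + (-7693*1/223482 - 82887/75392) = 77 + (-1099/31926 - 82887/75392) = 77 - 1364553085/1203482496 = 91303599107/1203482496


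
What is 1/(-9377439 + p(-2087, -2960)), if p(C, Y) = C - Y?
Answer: -1/9376566 ≈ -1.0665e-7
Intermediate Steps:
1/(-9377439 + p(-2087, -2960)) = 1/(-9377439 + (-2087 - 1*(-2960))) = 1/(-9377439 + (-2087 + 2960)) = 1/(-9377439 + 873) = 1/(-9376566) = -1/9376566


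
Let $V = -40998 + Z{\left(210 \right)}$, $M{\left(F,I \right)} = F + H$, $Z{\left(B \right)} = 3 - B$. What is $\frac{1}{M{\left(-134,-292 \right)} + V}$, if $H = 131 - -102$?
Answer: $- \frac{1}{41106} \approx -2.4327 \cdot 10^{-5}$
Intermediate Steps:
$H = 233$ ($H = 131 + 102 = 233$)
$M{\left(F,I \right)} = 233 + F$ ($M{\left(F,I \right)} = F + 233 = 233 + F$)
$V = -41205$ ($V = -40998 + \left(3 - 210\right) = -40998 - 207 = -41205$)
$\frac{1}{M{\left(-134,-292 \right)} + V} = \frac{1}{\left(233 - 134\right) - 41205} = \frac{1}{99 - 41205} = \frac{1}{-41106} = - \frac{1}{41106}$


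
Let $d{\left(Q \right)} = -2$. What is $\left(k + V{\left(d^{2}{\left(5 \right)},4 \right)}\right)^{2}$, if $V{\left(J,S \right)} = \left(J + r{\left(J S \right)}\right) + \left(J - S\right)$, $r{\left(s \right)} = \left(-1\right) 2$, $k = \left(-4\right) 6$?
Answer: $484$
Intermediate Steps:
$k = -24$
$r{\left(s \right)} = -2$
$V{\left(J,S \right)} = -2 - S + 2 J$ ($V{\left(J,S \right)} = \left(J - 2\right) + \left(J - S\right) = \left(-2 + J\right) + \left(J - S\right) = -2 - S + 2 J$)
$\left(k + V{\left(d^{2}{\left(5 \right)},4 \right)}\right)^{2} = \left(-24 - \left(6 - 8\right)\right)^{2} = \left(-24 - -2\right)^{2} = \left(-24 + 2\right)^{2} = \left(-22\right)^{2} = 484$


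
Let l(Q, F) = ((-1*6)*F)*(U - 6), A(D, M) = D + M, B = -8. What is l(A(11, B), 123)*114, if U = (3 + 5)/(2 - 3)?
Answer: 1177848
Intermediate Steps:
U = -8 (U = 8/(-1) = 8*(-1) = -8)
l(Q, F) = 84*F (l(Q, F) = ((-1*6)*F)*(-8 - 6) = -6*F*(-14) = 84*F)
l(A(11, B), 123)*114 = (84*123)*114 = 10332*114 = 1177848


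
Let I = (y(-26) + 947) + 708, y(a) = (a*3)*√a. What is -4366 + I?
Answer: -2711 - 78*I*√26 ≈ -2711.0 - 397.72*I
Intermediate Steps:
y(a) = 3*a^(3/2) (y(a) = (3*a)*√a = 3*a^(3/2))
I = 1655 - 78*I*√26 (I = (3*(-26)^(3/2) + 947) + 708 = (3*(-26*I*√26) + 947) + 708 = (-78*I*√26 + 947) + 708 = (947 - 78*I*√26) + 708 = 1655 - 78*I*√26 ≈ 1655.0 - 397.72*I)
-4366 + I = -4366 + (1655 - 78*I*√26) = -2711 - 78*I*√26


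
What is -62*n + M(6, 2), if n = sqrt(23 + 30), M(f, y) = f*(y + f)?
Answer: 48 - 62*sqrt(53) ≈ -403.37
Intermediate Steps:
M(f, y) = f*(f + y)
n = sqrt(53) ≈ 7.2801
-62*n + M(6, 2) = -62*sqrt(53) + 6*(6 + 2) = -62*sqrt(53) + 6*8 = -62*sqrt(53) + 48 = 48 - 62*sqrt(53)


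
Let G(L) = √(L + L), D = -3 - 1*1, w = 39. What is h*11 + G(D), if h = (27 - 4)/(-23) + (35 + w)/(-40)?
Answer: -627/20 + 2*I*√2 ≈ -31.35 + 2.8284*I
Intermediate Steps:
D = -4 (D = -3 - 1 = -4)
G(L) = √2*√L (G(L) = √(2*L) = √2*√L)
h = -57/20 (h = (27 - 4)/(-23) + (35 + 39)/(-40) = 23*(-1/23) + 74*(-1/40) = -1 - 37/20 = -57/20 ≈ -2.8500)
h*11 + G(D) = -57/20*11 + √2*√(-4) = -627/20 + √2*(2*I) = -627/20 + 2*I*√2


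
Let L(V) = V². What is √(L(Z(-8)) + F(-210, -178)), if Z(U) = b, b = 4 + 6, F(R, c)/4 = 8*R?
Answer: 2*I*√1655 ≈ 81.363*I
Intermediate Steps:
F(R, c) = 32*R (F(R, c) = 4*(8*R) = 32*R)
b = 10
Z(U) = 10
√(L(Z(-8)) + F(-210, -178)) = √(10² + 32*(-210)) = √(100 - 6720) = √(-6620) = 2*I*√1655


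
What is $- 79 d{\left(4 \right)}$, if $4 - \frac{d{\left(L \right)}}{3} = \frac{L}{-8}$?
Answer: $- \frac{2133}{2} \approx -1066.5$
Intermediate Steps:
$d{\left(L \right)} = 12 + \frac{3 L}{8}$ ($d{\left(L \right)} = 12 - 3 \frac{L}{-8} = 12 - 3 L \left(- \frac{1}{8}\right) = 12 - 3 \left(- \frac{L}{8}\right) = 12 + \frac{3 L}{8}$)
$- 79 d{\left(4 \right)} = - 79 \left(12 + \frac{3}{8} \cdot 4\right) = - 79 \left(12 + \frac{3}{2}\right) = \left(-79\right) \frac{27}{2} = - \frac{2133}{2}$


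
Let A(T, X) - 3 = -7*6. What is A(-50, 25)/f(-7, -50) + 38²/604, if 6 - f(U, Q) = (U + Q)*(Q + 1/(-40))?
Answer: 13774499/5728789 ≈ 2.4044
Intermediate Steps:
A(T, X) = -39 (A(T, X) = 3 - 7*6 = 3 - 42 = -39)
f(U, Q) = 6 - (-1/40 + Q)*(Q + U) (f(U, Q) = 6 - (U + Q)*(Q + 1/(-40)) = 6 - (Q + U)*(Q - 1/40) = 6 - (Q + U)*(-1/40 + Q) = 6 - (-1/40 + Q)*(Q + U))
A(-50, 25)/f(-7, -50) + 38²/604 = -39/(6 - 1*(-50)² + (1/40)*(-50) + (1/40)*(-7) - 1*(-50)*(-7)) + 38²/604 = -39/(6 - 1*2500 - 5/4 - 7/40 - 350) + 1444*(1/604) = -39/(6 - 2500 - 5/4 - 7/40 - 350) + 361/151 = -39/(-113817/40) + 361/151 = -39*(-40/113817) + 361/151 = 520/37939 + 361/151 = 13774499/5728789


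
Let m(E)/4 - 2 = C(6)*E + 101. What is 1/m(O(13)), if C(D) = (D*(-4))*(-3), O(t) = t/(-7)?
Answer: -7/860 ≈ -0.0081395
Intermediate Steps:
O(t) = -t/7 (O(t) = t*(-⅐) = -t/7)
C(D) = 12*D (C(D) = -4*D*(-3) = 12*D)
m(E) = 412 + 288*E (m(E) = 8 + 4*((12*6)*E + 101) = 8 + 4*(72*E + 101) = 8 + 4*(101 + 72*E) = 8 + (404 + 288*E) = 412 + 288*E)
1/m(O(13)) = 1/(412 + 288*(-⅐*13)) = 1/(412 + 288*(-13/7)) = 1/(412 - 3744/7) = 1/(-860/7) = -7/860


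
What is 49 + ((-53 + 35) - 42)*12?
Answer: -671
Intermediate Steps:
49 + ((-53 + 35) - 42)*12 = 49 + (-18 - 42)*12 = 49 - 60*12 = 49 - 720 = -671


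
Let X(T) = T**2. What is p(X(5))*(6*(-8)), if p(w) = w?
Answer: -1200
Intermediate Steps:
p(X(5))*(6*(-8)) = 5**2*(6*(-8)) = 25*(-48) = -1200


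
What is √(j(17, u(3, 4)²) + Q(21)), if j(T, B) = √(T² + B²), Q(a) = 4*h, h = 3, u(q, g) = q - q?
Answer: √29 ≈ 5.3852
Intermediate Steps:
u(q, g) = 0
Q(a) = 12 (Q(a) = 4*3 = 12)
j(T, B) = √(B² + T²)
√(j(17, u(3, 4)²) + Q(21)) = √(√((0²)² + 17²) + 12) = √(√(0² + 289) + 12) = √(√(0 + 289) + 12) = √(√289 + 12) = √(17 + 12) = √29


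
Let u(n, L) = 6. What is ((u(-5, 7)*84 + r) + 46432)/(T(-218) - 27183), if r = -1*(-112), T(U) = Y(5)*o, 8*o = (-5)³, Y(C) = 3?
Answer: -376384/217839 ≈ -1.7278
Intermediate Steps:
o = -125/8 (o = (⅛)*(-5)³ = (⅛)*(-125) = -125/8 ≈ -15.625)
T(U) = -375/8 (T(U) = 3*(-125/8) = -375/8)
r = 112
((u(-5, 7)*84 + r) + 46432)/(T(-218) - 27183) = ((6*84 + 112) + 46432)/(-375/8 - 27183) = ((504 + 112) + 46432)/(-217839/8) = (616 + 46432)*(-8/217839) = 47048*(-8/217839) = -376384/217839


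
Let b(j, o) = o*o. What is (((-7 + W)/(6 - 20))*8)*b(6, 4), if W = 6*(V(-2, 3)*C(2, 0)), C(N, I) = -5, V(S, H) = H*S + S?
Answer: -14912/7 ≈ -2130.3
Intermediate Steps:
V(S, H) = S + H*S
b(j, o) = o²
W = 240 (W = 6*(-2*(1 + 3)*(-5)) = 6*(-2*4*(-5)) = 6*(-8*(-5)) = 6*40 = 240)
(((-7 + W)/(6 - 20))*8)*b(6, 4) = (((-7 + 240)/(6 - 20))*8)*4² = ((233/(-14))*8)*16 = ((233*(-1/14))*8)*16 = -233/14*8*16 = -932/7*16 = -14912/7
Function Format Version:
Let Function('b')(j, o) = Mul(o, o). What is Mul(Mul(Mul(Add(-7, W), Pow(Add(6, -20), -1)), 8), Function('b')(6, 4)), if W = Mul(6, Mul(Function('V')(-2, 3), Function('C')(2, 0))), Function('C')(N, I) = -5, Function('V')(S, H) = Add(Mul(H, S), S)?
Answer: Rational(-14912, 7) ≈ -2130.3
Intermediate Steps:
Function('V')(S, H) = Add(S, Mul(H, S))
Function('b')(j, o) = Pow(o, 2)
W = 240 (W = Mul(6, Mul(Mul(-2, Add(1, 3)), -5)) = Mul(6, Mul(Mul(-2, 4), -5)) = Mul(6, Mul(-8, -5)) = Mul(6, 40) = 240)
Mul(Mul(Mul(Add(-7, W), Pow(Add(6, -20), -1)), 8), Function('b')(6, 4)) = Mul(Mul(Mul(Add(-7, 240), Pow(Add(6, -20), -1)), 8), Pow(4, 2)) = Mul(Mul(Mul(233, Pow(-14, -1)), 8), 16) = Mul(Mul(Mul(233, Rational(-1, 14)), 8), 16) = Mul(Mul(Rational(-233, 14), 8), 16) = Mul(Rational(-932, 7), 16) = Rational(-14912, 7)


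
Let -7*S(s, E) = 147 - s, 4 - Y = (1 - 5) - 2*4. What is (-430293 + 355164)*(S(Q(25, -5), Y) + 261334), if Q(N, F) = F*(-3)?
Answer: -137426417574/7 ≈ -1.9632e+10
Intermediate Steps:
Q(N, F) = -3*F
Y = 16 (Y = 4 - ((1 - 5) - 2*4) = 4 - (-4 - 8) = 4 - 1*(-12) = 4 + 12 = 16)
S(s, E) = -21 + s/7 (S(s, E) = -(147 - s)/7 = -21 + s/7)
(-430293 + 355164)*(S(Q(25, -5), Y) + 261334) = (-430293 + 355164)*((-21 + (-3*(-5))/7) + 261334) = -75129*((-21 + (⅐)*15) + 261334) = -75129*((-21 + 15/7) + 261334) = -75129*(-132/7 + 261334) = -75129*1829206/7 = -137426417574/7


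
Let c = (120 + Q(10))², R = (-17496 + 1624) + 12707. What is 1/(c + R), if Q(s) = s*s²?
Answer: 1/1251235 ≈ 7.9921e-7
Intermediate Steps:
Q(s) = s³
R = -3165 (R = -15872 + 12707 = -3165)
c = 1254400 (c = (120 + 10³)² = (120 + 1000)² = 1120² = 1254400)
1/(c + R) = 1/(1254400 - 3165) = 1/1251235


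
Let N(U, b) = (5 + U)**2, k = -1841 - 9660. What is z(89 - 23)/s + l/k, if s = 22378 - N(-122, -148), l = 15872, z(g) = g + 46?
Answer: -4407216/3223619 ≈ -1.3672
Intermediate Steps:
z(g) = 46 + g
k = -11501
s = 8689 (s = 22378 - (5 - 122)**2 = 22378 - 1*(-117)**2 = 22378 - 1*13689 = 22378 - 13689 = 8689)
z(89 - 23)/s + l/k = (46 + (89 - 23))/8689 + 15872/(-11501) = (46 + 66)*(1/8689) + 15872*(-1/11501) = 112*(1/8689) - 512/371 = 112/8689 - 512/371 = -4407216/3223619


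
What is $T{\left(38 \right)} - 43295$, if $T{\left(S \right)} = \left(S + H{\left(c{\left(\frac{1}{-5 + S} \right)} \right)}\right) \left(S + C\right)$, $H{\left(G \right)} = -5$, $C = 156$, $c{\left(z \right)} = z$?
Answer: $-36893$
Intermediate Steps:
$T{\left(S \right)} = \left(-5 + S\right) \left(156 + S\right)$ ($T{\left(S \right)} = \left(S - 5\right) \left(S + 156\right) = \left(-5 + S\right) \left(156 + S\right)$)
$T{\left(38 \right)} - 43295 = \left(-780 + 38^{2} + 151 \cdot 38\right) - 43295 = \left(-780 + 1444 + 5738\right) - 43295 = 6402 - 43295 = -36893$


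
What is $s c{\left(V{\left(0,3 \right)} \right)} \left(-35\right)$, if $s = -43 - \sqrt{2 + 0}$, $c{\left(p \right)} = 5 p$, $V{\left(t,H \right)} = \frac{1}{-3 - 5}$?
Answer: $- \frac{7525}{8} - \frac{175 \sqrt{2}}{8} \approx -971.56$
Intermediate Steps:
$V{\left(t,H \right)} = - \frac{1}{8}$ ($V{\left(t,H \right)} = \frac{1}{-8} = - \frac{1}{8}$)
$s = -43 - \sqrt{2} \approx -44.414$
$s c{\left(V{\left(0,3 \right)} \right)} \left(-35\right) = \left(-43 - \sqrt{2}\right) 5 \left(- \frac{1}{8}\right) \left(-35\right) = \left(-43 - \sqrt{2}\right) \left(- \frac{5}{8}\right) \left(-35\right) = \left(\frac{215}{8} + \frac{5 \sqrt{2}}{8}\right) \left(-35\right) = - \frac{7525}{8} - \frac{175 \sqrt{2}}{8}$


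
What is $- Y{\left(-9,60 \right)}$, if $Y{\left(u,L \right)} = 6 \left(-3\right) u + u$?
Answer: $-153$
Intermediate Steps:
$Y{\left(u,L \right)} = - 17 u$ ($Y{\left(u,L \right)} = - 18 u + u = - 17 u$)
$- Y{\left(-9,60 \right)} = - \left(-17\right) \left(-9\right) = \left(-1\right) 153 = -153$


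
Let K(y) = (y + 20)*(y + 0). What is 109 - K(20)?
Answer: -691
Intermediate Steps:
K(y) = y*(20 + y) (K(y) = (20 + y)*y = y*(20 + y))
109 - K(20) = 109 - 20*(20 + 20) = 109 - 20*40 = 109 - 1*800 = 109 - 800 = -691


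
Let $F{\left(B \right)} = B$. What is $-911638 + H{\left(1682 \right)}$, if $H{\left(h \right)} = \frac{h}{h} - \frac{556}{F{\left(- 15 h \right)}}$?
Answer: $- \frac{11500300477}{12615} \approx -9.1164 \cdot 10^{5}$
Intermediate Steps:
$H{\left(h \right)} = 1 + \frac{556}{15 h}$ ($H{\left(h \right)} = \frac{h}{h} - \frac{556}{\left(-15\right) h} = 1 - 556 \left(- \frac{1}{15 h}\right) = 1 + \frac{556}{15 h}$)
$-911638 + H{\left(1682 \right)} = -911638 + \frac{\frac{556}{15} + 1682}{1682} = -911638 + \frac{1}{1682} \cdot \frac{25786}{15} = -911638 + \frac{12893}{12615} = - \frac{11500300477}{12615}$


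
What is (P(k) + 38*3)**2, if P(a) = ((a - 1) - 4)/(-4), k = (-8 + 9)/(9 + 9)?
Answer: 68840209/5184 ≈ 13279.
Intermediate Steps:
k = 1/18 ≈ 0.055556
P(a) = 5/4 - a/4 (P(a) = ((-1 + a) - 4)*(-1/4) = (-5 + a)*(-1/4) = 5/4 - a/4)
(P(k) + 38*3)**2 = ((5/4 - 1/4*1/18) + 38*3)**2 = ((5/4 - 1/72) + 114)**2 = (89/72 + 114)**2 = (8297/72)**2 = 68840209/5184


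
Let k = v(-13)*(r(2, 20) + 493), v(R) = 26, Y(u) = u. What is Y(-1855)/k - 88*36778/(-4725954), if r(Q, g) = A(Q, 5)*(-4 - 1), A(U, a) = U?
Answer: 758973101/1413060246 ≈ 0.53711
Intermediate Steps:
r(Q, g) = -5*Q (r(Q, g) = Q*(-4 - 1) = Q*(-5) = -5*Q)
k = 12558 (k = 26*(-5*2 + 493) = 26*(-10 + 493) = 26*483 = 12558)
Y(-1855)/k - 88*36778/(-4725954) = -1855/12558 - 88*36778/(-4725954) = -1855*1/12558 - 3236464*(-1/4725954) = -265/1794 + 1618232/2362977 = 758973101/1413060246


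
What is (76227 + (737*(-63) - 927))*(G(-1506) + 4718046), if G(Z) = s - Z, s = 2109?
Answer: 136309631409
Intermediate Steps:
G(Z) = 2109 - Z
(76227 + (737*(-63) - 927))*(G(-1506) + 4718046) = (76227 + (737*(-63) - 927))*((2109 - 1*(-1506)) + 4718046) = (76227 + (-46431 - 927))*((2109 + 1506) + 4718046) = (76227 - 47358)*(3615 + 4718046) = 28869*4721661 = 136309631409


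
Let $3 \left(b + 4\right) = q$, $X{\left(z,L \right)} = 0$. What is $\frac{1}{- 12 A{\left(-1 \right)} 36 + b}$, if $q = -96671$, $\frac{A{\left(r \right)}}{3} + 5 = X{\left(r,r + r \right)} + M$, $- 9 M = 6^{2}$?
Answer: $- \frac{3}{61691} \approx -4.8629 \cdot 10^{-5}$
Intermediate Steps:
$M = -4$ ($M = - \frac{6^{2}}{9} = \left(- \frac{1}{9}\right) 36 = -4$)
$A{\left(r \right)} = -27$ ($A{\left(r \right)} = -15 + 3 \left(0 - 4\right) = -15 + 3 \left(-4\right) = -15 - 12 = -27$)
$b = - \frac{96683}{3}$ ($b = -4 + \frac{1}{3} \left(-96671\right) = -4 - \frac{96671}{3} = - \frac{96683}{3} \approx -32228.0$)
$\frac{1}{- 12 A{\left(-1 \right)} 36 + b} = \frac{1}{\left(-12\right) \left(-27\right) 36 - \frac{96683}{3}} = \frac{1}{324 \cdot 36 - \frac{96683}{3}} = \frac{1}{11664 - \frac{96683}{3}} = \frac{1}{- \frac{61691}{3}} = - \frac{3}{61691}$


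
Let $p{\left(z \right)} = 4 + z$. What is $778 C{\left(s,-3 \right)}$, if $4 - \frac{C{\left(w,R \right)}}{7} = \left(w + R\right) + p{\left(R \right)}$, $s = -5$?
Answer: $59906$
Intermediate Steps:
$C{\left(w,R \right)} = - 14 R - 7 w$ ($C{\left(w,R \right)} = 28 - 7 \left(\left(w + R\right) + \left(4 + R\right)\right) = 28 - 7 \left(\left(R + w\right) + \left(4 + R\right)\right) = 28 - 7 \left(4 + w + 2 R\right) = 28 - \left(28 + 7 w + 14 R\right) = - 14 R - 7 w$)
$778 C{\left(s,-3 \right)} = 778 \left(\left(-14\right) \left(-3\right) - -35\right) = 778 \left(42 + 35\right) = 778 \cdot 77 = 59906$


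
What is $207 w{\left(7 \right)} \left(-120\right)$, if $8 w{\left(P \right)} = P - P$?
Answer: $0$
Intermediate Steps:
$w{\left(P \right)} = 0$ ($w{\left(P \right)} = \frac{P - P}{8} = \frac{1}{8} \cdot 0 = 0$)
$207 w{\left(7 \right)} \left(-120\right) = 207 \cdot 0 \left(-120\right) = 0 \left(-120\right) = 0$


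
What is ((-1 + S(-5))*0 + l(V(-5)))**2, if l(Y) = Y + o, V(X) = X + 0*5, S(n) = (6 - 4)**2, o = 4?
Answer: 1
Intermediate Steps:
S(n) = 4 (S(n) = 2**2 = 4)
V(X) = X (V(X) = X + 0 = X)
l(Y) = 4 + Y (l(Y) = Y + 4 = 4 + Y)
((-1 + S(-5))*0 + l(V(-5)))**2 = ((-1 + 4)*0 + (4 - 5))**2 = (3*0 - 1)**2 = (0 - 1)**2 = (-1)**2 = 1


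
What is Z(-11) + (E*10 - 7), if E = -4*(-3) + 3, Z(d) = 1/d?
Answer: 1572/11 ≈ 142.91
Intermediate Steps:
E = 15 (E = 12 + 3 = 15)
Z(-11) + (E*10 - 7) = 1/(-11) + (15*10 - 7) = -1/11 + (150 - 7) = -1/11 + 143 = 1572/11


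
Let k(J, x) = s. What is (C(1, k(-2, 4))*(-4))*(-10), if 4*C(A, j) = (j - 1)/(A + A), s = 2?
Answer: 5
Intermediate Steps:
k(J, x) = 2
C(A, j) = (-1 + j)/(8*A) (C(A, j) = ((j - 1)/(A + A))/4 = ((-1 + j)/((2*A)))/4 = ((-1 + j)*(1/(2*A)))/4 = ((-1 + j)/(2*A))/4 = (-1 + j)/(8*A))
(C(1, k(-2, 4))*(-4))*(-10) = (((⅛)*(-1 + 2)/1)*(-4))*(-10) = (((⅛)*1*1)*(-4))*(-10) = ((⅛)*(-4))*(-10) = -½*(-10) = 5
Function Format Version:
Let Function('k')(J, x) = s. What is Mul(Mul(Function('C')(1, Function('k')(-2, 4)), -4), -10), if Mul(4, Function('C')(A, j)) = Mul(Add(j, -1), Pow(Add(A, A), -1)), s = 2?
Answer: 5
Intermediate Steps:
Function('k')(J, x) = 2
Function('C')(A, j) = Mul(Rational(1, 8), Pow(A, -1), Add(-1, j)) (Function('C')(A, j) = Mul(Rational(1, 4), Mul(Add(j, -1), Pow(Add(A, A), -1))) = Mul(Rational(1, 4), Mul(Add(-1, j), Pow(Mul(2, A), -1))) = Mul(Rational(1, 4), Mul(Add(-1, j), Mul(Rational(1, 2), Pow(A, -1)))) = Mul(Rational(1, 4), Mul(Rational(1, 2), Pow(A, -1), Add(-1, j))) = Mul(Rational(1, 8), Pow(A, -1), Add(-1, j)))
Mul(Mul(Function('C')(1, Function('k')(-2, 4)), -4), -10) = Mul(Mul(Mul(Rational(1, 8), Pow(1, -1), Add(-1, 2)), -4), -10) = Mul(Mul(Mul(Rational(1, 8), 1, 1), -4), -10) = Mul(Mul(Rational(1, 8), -4), -10) = Mul(Rational(-1, 2), -10) = 5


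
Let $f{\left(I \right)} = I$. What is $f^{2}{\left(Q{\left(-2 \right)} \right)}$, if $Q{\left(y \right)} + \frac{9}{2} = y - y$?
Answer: $\frac{81}{4} \approx 20.25$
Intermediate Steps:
$Q{\left(y \right)} = - \frac{9}{2}$ ($Q{\left(y \right)} = - \frac{9}{2} + \left(y - y\right) = - \frac{9}{2} + 0 = - \frac{9}{2}$)
$f^{2}{\left(Q{\left(-2 \right)} \right)} = \left(- \frac{9}{2}\right)^{2} = \frac{81}{4}$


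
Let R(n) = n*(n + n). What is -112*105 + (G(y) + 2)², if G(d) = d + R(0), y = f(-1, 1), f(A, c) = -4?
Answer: -11756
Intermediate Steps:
y = -4
R(n) = 2*n² (R(n) = n*(2*n) = 2*n²)
G(d) = d (G(d) = d + 2*0² = d + 2*0 = d + 0 = d)
-112*105 + (G(y) + 2)² = -112*105 + (-4 + 2)² = -11760 + (-2)² = -11760 + 4 = -11756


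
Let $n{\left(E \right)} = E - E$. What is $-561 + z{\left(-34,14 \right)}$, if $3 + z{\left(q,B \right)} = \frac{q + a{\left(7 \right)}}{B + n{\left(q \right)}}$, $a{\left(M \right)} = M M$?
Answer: $- \frac{7881}{14} \approx -562.93$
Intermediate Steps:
$a{\left(M \right)} = M^{2}$
$n{\left(E \right)} = 0$
$z{\left(q,B \right)} = -3 + \frac{49 + q}{B}$ ($z{\left(q,B \right)} = -3 + \frac{q + 7^{2}}{B + 0} = -3 + \frac{q + 49}{B} = -3 + \frac{49 + q}{B}$)
$-561 + z{\left(-34,14 \right)} = -561 + \frac{49 - 34 - 42}{14} = -561 + \frac{1}{14} \left(-27\right) = -561 - \frac{27}{14} = - \frac{7881}{14}$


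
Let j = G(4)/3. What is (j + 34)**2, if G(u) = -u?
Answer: 9604/9 ≈ 1067.1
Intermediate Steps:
j = -4/3 (j = -1*4/3 = -4*1/3 = -4/3 ≈ -1.3333)
(j + 34)**2 = (-4/3 + 34)**2 = (98/3)**2 = 9604/9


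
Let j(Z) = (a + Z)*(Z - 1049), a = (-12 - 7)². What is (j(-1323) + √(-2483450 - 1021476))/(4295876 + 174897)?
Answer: 2281864/4470773 + I*√3504926/4470773 ≈ 0.5104 + 0.00041875*I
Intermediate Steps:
a = 361 (a = (-19)² = 361)
j(Z) = (-1049 + Z)*(361 + Z) (j(Z) = (361 + Z)*(Z - 1049) = (361 + Z)*(-1049 + Z) = (-1049 + Z)*(361 + Z))
(j(-1323) + √(-2483450 - 1021476))/(4295876 + 174897) = ((-378689 + (-1323)² - 688*(-1323)) + √(-2483450 - 1021476))/(4295876 + 174897) = ((-378689 + 1750329 + 910224) + √(-3504926))/4470773 = (2281864 + I*√3504926)*(1/4470773) = 2281864/4470773 + I*√3504926/4470773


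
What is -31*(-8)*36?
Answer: 8928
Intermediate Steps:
-31*(-8)*36 = -(-248)*36 = -1*(-8928) = 8928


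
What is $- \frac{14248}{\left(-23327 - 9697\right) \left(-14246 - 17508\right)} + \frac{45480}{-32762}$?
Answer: $- \frac{2980800017441}{2147229867072} \approx -1.3882$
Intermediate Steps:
$- \frac{14248}{\left(-23327 - 9697\right) \left(-14246 - 17508\right)} + \frac{45480}{-32762} = - \frac{14248}{\left(-33024\right) \left(-31754\right)} + 45480 \left(- \frac{1}{32762}\right) = - \frac{14248}{1048644096} - \frac{22740}{16381} = \left(-14248\right) \frac{1}{1048644096} - \frac{22740}{16381} = - \frac{1781}{131080512} - \frac{22740}{16381} = - \frac{2980800017441}{2147229867072}$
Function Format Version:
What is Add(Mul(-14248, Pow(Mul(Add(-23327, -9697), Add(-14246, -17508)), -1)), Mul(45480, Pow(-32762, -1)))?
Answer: Rational(-2980800017441, 2147229867072) ≈ -1.3882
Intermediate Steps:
Add(Mul(-14248, Pow(Mul(Add(-23327, -9697), Add(-14246, -17508)), -1)), Mul(45480, Pow(-32762, -1))) = Add(Mul(-14248, Pow(Mul(-33024, -31754), -1)), Mul(45480, Rational(-1, 32762))) = Add(Mul(-14248, Pow(1048644096, -1)), Rational(-22740, 16381)) = Add(Mul(-14248, Rational(1, 1048644096)), Rational(-22740, 16381)) = Add(Rational(-1781, 131080512), Rational(-22740, 16381)) = Rational(-2980800017441, 2147229867072)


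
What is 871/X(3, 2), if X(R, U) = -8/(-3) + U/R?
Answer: 2613/10 ≈ 261.30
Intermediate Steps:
X(R, U) = 8/3 + U/R (X(R, U) = -8*(-⅓) + U/R = 8/3 + U/R)
871/X(3, 2) = 871/(8/3 + 2/3) = 871/(8/3 + 2*(⅓)) = 871/(8/3 + ⅔) = 871/(10/3) = 871*(3/10) = 2613/10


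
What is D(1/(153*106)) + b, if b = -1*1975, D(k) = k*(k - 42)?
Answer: -519472141055/263023524 ≈ -1975.0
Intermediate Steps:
D(k) = k*(-42 + k)
b = -1975
D(1/(153*106)) + b = (1/(153*106))*(-42 + 1/(153*106)) - 1975 = ((1/153)*(1/106))*(-42 + (1/153)*(1/106)) - 1975 = (-42 + 1/16218)/16218 - 1975 = (1/16218)*(-681155/16218) - 1975 = -681155/263023524 - 1975 = -519472141055/263023524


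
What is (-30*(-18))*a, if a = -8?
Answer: -4320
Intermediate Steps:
(-30*(-18))*a = -30*(-18)*(-8) = 540*(-8) = -4320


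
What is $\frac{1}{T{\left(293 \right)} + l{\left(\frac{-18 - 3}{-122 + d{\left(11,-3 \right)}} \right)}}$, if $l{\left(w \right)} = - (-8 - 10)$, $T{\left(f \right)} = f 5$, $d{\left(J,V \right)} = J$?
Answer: $\frac{1}{1483} \approx 0.00067431$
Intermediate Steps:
$T{\left(f \right)} = 5 f$
$l{\left(w \right)} = 18$ ($l{\left(w \right)} = - (-8 - 10) = \left(-1\right) \left(-18\right) = 18$)
$\frac{1}{T{\left(293 \right)} + l{\left(\frac{-18 - 3}{-122 + d{\left(11,-3 \right)}} \right)}} = \frac{1}{5 \cdot 293 + 18} = \frac{1}{1465 + 18} = \frac{1}{1483}$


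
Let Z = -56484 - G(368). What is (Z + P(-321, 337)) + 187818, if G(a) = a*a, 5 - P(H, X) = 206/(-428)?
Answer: -874087/214 ≈ -4084.5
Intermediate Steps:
P(H, X) = 1173/214 (P(H, X) = 5 - 206/(-428) = 5 - 206*(-1)/428 = 5 - 1*(-103/214) = 5 + 103/214 = 1173/214)
G(a) = a**2
Z = -191908 (Z = -56484 - 1*368**2 = -56484 - 1*135424 = -56484 - 135424 = -191908)
(Z + P(-321, 337)) + 187818 = (-191908 + 1173/214) + 187818 = -41067139/214 + 187818 = -874087/214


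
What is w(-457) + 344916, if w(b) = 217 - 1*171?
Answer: 344962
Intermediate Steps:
w(b) = 46 (w(b) = 217 - 171 = 46)
w(-457) + 344916 = 46 + 344916 = 344962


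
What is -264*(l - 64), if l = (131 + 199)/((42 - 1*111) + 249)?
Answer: 16412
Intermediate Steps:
l = 11/6 (l = 330/((42 - 111) + 249) = 330/(-69 + 249) = 330/180 = 330*(1/180) = 11/6 ≈ 1.8333)
-264*(l - 64) = -264*(11/6 - 64) = -264*(-373/6) = 16412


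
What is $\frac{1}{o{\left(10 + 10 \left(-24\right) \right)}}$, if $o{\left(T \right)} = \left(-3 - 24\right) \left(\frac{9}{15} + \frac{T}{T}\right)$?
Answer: $- \frac{5}{216} \approx -0.023148$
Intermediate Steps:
$o{\left(T \right)} = - \frac{216}{5}$ ($o{\left(T \right)} = - 27 \left(9 \cdot \frac{1}{15} + 1\right) = - 27 \left(\frac{3}{5} + 1\right) = \left(-27\right) \frac{8}{5} = - \frac{216}{5}$)
$\frac{1}{o{\left(10 + 10 \left(-24\right) \right)}} = \frac{1}{- \frac{216}{5}} = - \frac{5}{216}$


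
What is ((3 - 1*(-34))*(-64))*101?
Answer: -239168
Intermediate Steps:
((3 - 1*(-34))*(-64))*101 = ((3 + 34)*(-64))*101 = (37*(-64))*101 = -2368*101 = -239168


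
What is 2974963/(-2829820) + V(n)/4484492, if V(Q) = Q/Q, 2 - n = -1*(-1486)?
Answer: -1667649367997/1586288143930 ≈ -1.0513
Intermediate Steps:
n = -1484 (n = 2 - (-1)*(-1486) = 2 - 1*1486 = 2 - 1486 = -1484)
V(Q) = 1
2974963/(-2829820) + V(n)/4484492 = 2974963/(-2829820) + 1/4484492 = 2974963*(-1/2829820) + 1*(1/4484492) = -2974963/2829820 + 1/4484492 = -1667649367997/1586288143930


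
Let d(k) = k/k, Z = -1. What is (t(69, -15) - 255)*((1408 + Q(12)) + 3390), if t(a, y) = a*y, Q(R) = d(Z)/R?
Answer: -12379055/2 ≈ -6.1895e+6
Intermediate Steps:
d(k) = 1
Q(R) = 1/R
(t(69, -15) - 255)*((1408 + Q(12)) + 3390) = (69*(-15) - 255)*((1408 + 1/12) + 3390) = (-1035 - 255)*((1408 + 1/12) + 3390) = -1290*(16897/12 + 3390) = -1290*57577/12 = -12379055/2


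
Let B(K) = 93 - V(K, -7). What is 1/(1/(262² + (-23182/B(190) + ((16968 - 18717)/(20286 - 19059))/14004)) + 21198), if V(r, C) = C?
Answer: 9796001610587/207655642284414126 ≈ 4.7174e-5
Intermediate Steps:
B(K) = 100 (B(K) = 93 - 1*(-7) = 93 + 7 = 100)
1/(1/(262² + (-23182/B(190) + ((16968 - 18717)/(20286 - 19059))/14004)) + 21198) = 1/(1/(262² + (-23182/100 + ((16968 - 18717)/(20286 - 19059))/14004)) + 21198) = 1/(1/(68644 + (-23182*1/100 - 1749/1227*(1/14004))) + 21198) = 1/(1/(68644 + (-11591/50 - 1749*1/1227*(1/14004))) + 21198) = 1/(1/(68644 + (-11591/50 - 583/409*1/14004)) + 21198) = 1/(1/(68644 + (-11591/50 - 583/5727636)) + 21198) = 1/(1/(68644 - 33194529013/143190900) + 21198) = 1/(1/(9796001610587/143190900) + 21198) = 1/(143190900/9796001610587 + 21198) = 1/(207655642284414126/9796001610587) = 9796001610587/207655642284414126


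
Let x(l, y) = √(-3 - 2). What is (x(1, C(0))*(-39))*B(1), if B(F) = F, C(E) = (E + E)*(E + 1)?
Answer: -39*I*√5 ≈ -87.207*I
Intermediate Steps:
C(E) = 2*E*(1 + E) (C(E) = (2*E)*(1 + E) = 2*E*(1 + E))
x(l, y) = I*√5 (x(l, y) = √(-5) = I*√5)
(x(1, C(0))*(-39))*B(1) = ((I*√5)*(-39))*1 = -39*I*√5*1 = -39*I*√5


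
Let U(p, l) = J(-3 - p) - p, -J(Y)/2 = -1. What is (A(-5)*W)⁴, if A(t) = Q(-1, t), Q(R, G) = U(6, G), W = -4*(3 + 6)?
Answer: 429981696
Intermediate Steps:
J(Y) = 2 (J(Y) = -2*(-1) = 2)
W = -36 (W = -4*9 = -36)
U(p, l) = 2 - p
Q(R, G) = -4 (Q(R, G) = 2 - 1*6 = 2 - 6 = -4)
A(t) = -4
(A(-5)*W)⁴ = (-4*(-36))⁴ = 144⁴ = 429981696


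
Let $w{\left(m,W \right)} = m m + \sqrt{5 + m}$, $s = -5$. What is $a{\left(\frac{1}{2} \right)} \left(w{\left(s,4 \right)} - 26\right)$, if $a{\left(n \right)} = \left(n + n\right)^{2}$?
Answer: $-1$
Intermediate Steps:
$w{\left(m,W \right)} = m^{2} + \sqrt{5 + m}$
$a{\left(n \right)} = 4 n^{2}$ ($a{\left(n \right)} = \left(2 n\right)^{2} = 4 n^{2}$)
$a{\left(\frac{1}{2} \right)} \left(w{\left(s,4 \right)} - 26\right) = 4 \left(\frac{1}{2}\right)^{2} \left(\left(\left(-5\right)^{2} + \sqrt{5 - 5}\right) - 26\right) = \frac{4}{4} \left(\left(25 + \sqrt{0}\right) - 26\right) = 4 \cdot \frac{1}{4} \left(\left(25 + 0\right) - 26\right) = 1 \left(25 - 26\right) = 1 \left(-1\right) = -1$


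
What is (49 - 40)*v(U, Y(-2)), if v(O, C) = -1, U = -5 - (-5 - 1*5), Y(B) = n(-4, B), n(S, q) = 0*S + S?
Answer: -9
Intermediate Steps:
n(S, q) = S (n(S, q) = 0 + S = S)
Y(B) = -4
U = 5 (U = -5 - (-5 - 5) = -5 - 1*(-10) = -5 + 10 = 5)
(49 - 40)*v(U, Y(-2)) = (49 - 40)*(-1) = 9*(-1) = -9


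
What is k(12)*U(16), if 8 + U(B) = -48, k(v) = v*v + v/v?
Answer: -8120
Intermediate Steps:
k(v) = 1 + v² (k(v) = v² + 1 = 1 + v²)
U(B) = -56 (U(B) = -8 - 48 = -56)
k(12)*U(16) = (1 + 12²)*(-56) = (1 + 144)*(-56) = 145*(-56) = -8120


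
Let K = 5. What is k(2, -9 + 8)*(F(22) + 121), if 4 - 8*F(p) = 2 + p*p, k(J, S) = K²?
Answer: 6075/4 ≈ 1518.8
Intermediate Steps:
k(J, S) = 25 (k(J, S) = 5² = 25)
F(p) = ¼ - p²/8 (F(p) = ½ - (2 + p*p)/8 = ½ - (2 + p²)/8 = ½ + (-¼ - p²/8) = ¼ - p²/8)
k(2, -9 + 8)*(F(22) + 121) = 25*((¼ - ⅛*22²) + 121) = 25*((¼ - ⅛*484) + 121) = 25*((¼ - 121/2) + 121) = 25*(-241/4 + 121) = 25*(243/4) = 6075/4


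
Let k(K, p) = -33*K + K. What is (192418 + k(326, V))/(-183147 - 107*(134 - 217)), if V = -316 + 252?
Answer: -90993/87133 ≈ -1.0443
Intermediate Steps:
V = -64
k(K, p) = -32*K
(192418 + k(326, V))/(-183147 - 107*(134 - 217)) = (192418 - 32*326)/(-183147 - 107*(134 - 217)) = (192418 - 10432)/(-183147 - 107*(-83)) = 181986/(-183147 + 8881) = 181986/(-174266) = 181986*(-1/174266) = -90993/87133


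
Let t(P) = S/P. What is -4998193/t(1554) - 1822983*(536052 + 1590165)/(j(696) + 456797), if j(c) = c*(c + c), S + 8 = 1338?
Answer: -1159163603916612/135434755 ≈ -8.5588e+6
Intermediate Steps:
S = 1330 (S = -8 + 1338 = 1330)
j(c) = 2*c² (j(c) = c*(2*c) = 2*c²)
t(P) = 1330/P
-4998193/t(1554) - 1822983*(536052 + 1590165)/(j(696) + 456797) = -4998193/(1330/1554) - 1822983*(536052 + 1590165)/(2*696² + 456797) = -4998193/(1330*(1/1554)) - 1822983*2126217/(2*484416 + 456797) = -4998193/95/111 - 1822983*2126217/(968832 + 456797) = -4998193*111/95 - 1822983/(1425629*(1/2126217)) = -554799423/95 - 1822983/1425629/2126217 = -554799423/95 - 1822983*2126217/1425629 = -554799423/95 - 3876057445311/1425629 = -1159163603916612/135434755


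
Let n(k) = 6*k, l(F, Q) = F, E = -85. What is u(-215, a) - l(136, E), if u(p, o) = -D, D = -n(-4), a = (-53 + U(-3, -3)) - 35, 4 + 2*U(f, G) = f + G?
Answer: -160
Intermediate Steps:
U(f, G) = -2 + G/2 + f/2 (U(f, G) = -2 + (f + G)/2 = -2 + (G + f)/2 = -2 + (G/2 + f/2) = -2 + G/2 + f/2)
a = -93 (a = (-53 + (-2 + (1/2)*(-3) + (1/2)*(-3))) - 35 = (-53 + (-2 - 3/2 - 3/2)) - 35 = (-53 - 5) - 35 = -58 - 35 = -93)
D = 24 (D = -6*(-4) = -1*(-24) = 24)
u(p, o) = -24 (u(p, o) = -1*24 = -24)
u(-215, a) - l(136, E) = -24 - 1*136 = -24 - 136 = -160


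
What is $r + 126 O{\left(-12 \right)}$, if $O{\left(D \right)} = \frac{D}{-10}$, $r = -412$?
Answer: $- \frac{1304}{5} \approx -260.8$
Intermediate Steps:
$O{\left(D \right)} = - \frac{D}{10}$ ($O{\left(D \right)} = D \left(- \frac{1}{10}\right) = - \frac{D}{10}$)
$r + 126 O{\left(-12 \right)} = -412 + 126 \left(\left(- \frac{1}{10}\right) \left(-12\right)\right) = -412 + 126 \cdot \frac{6}{5} = -412 + \frac{756}{5} = - \frac{1304}{5}$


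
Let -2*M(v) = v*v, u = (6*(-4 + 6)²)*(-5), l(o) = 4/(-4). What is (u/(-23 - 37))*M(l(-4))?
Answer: -1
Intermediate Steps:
l(o) = -1 (l(o) = 4*(-¼) = -1)
u = -120 (u = (6*2²)*(-5) = (6*4)*(-5) = 24*(-5) = -120)
M(v) = -v²/2 (M(v) = -v*v/2 = -v²/2)
(u/(-23 - 37))*M(l(-4)) = (-120/(-23 - 37))*(-½*(-1)²) = (-120/(-60))*(-½*1) = -120*(-1/60)*(-½) = 2*(-½) = -1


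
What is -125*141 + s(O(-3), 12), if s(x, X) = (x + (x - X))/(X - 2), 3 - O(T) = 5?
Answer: -88133/5 ≈ -17627.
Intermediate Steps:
O(T) = -2 (O(T) = 3 - 1*5 = 3 - 5 = -2)
s(x, X) = (-X + 2*x)/(-2 + X)
-125*141 + s(O(-3), 12) = -125*141 + (-1*12 + 2*(-2))/(-2 + 12) = -17625 + (-12 - 4)/10 = -17625 + (1/10)*(-16) = -17625 - 8/5 = -88133/5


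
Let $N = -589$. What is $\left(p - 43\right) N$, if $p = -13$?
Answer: $32984$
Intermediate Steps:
$\left(p - 43\right) N = \left(-13 - 43\right) \left(-589\right) = \left(-56\right) \left(-589\right) = 32984$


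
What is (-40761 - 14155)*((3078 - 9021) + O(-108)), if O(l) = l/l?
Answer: 326310872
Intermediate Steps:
O(l) = 1
(-40761 - 14155)*((3078 - 9021) + O(-108)) = (-40761 - 14155)*((3078 - 9021) + 1) = -54916*(-5943 + 1) = -54916*(-5942) = 326310872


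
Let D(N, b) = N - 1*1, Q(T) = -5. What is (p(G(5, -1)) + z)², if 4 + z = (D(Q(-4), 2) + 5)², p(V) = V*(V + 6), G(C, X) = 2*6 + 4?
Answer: 121801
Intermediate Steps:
G(C, X) = 16 (G(C, X) = 12 + 4 = 16)
D(N, b) = -1 + N (D(N, b) = N - 1 = -1 + N)
p(V) = V*(6 + V)
z = -3 (z = -4 + ((-1 - 5) + 5)² = -4 + (-6 + 5)² = -4 + (-1)² = -4 + 1 = -3)
(p(G(5, -1)) + z)² = (16*(6 + 16) - 3)² = (16*22 - 3)² = (352 - 3)² = 349² = 121801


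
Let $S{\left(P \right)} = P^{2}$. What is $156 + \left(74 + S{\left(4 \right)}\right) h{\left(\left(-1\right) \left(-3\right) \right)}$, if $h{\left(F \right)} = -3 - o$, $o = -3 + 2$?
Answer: $-24$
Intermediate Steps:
$o = -1$
$h{\left(F \right)} = -2$ ($h{\left(F \right)} = -3 - -1 = -3 + 1 = -2$)
$156 + \left(74 + S{\left(4 \right)}\right) h{\left(\left(-1\right) \left(-3\right) \right)} = 156 + \left(74 + 4^{2}\right) \left(-2\right) = 156 + \left(74 + 16\right) \left(-2\right) = 156 + 90 \left(-2\right) = 156 - 180 = -24$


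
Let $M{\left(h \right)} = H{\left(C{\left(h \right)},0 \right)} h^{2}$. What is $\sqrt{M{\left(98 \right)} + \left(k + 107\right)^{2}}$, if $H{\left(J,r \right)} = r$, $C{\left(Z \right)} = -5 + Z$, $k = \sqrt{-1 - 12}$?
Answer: $107 + i \sqrt{13} \approx 107.0 + 3.6056 i$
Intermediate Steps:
$k = i \sqrt{13}$ ($k = \sqrt{-13} = i \sqrt{13} \approx 3.6056 i$)
$M{\left(h \right)} = 0$ ($M{\left(h \right)} = 0 h^{2} = 0$)
$\sqrt{M{\left(98 \right)} + \left(k + 107\right)^{2}} = \sqrt{0 + \left(i \sqrt{13} + 107\right)^{2}} = \sqrt{0 + \left(107 + i \sqrt{13}\right)^{2}} = \sqrt{\left(107 + i \sqrt{13}\right)^{2}} = 107 + i \sqrt{13}$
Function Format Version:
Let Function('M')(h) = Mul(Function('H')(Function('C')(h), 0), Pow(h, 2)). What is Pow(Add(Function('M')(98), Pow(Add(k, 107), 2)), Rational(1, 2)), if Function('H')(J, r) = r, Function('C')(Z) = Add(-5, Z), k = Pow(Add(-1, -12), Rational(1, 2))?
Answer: Add(107, Mul(I, Pow(13, Rational(1, 2)))) ≈ Add(107.00, Mul(3.6056, I))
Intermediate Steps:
k = Mul(I, Pow(13, Rational(1, 2))) (k = Pow(-13, Rational(1, 2)) = Mul(I, Pow(13, Rational(1, 2))) ≈ Mul(3.6056, I))
Function('M')(h) = 0 (Function('M')(h) = Mul(0, Pow(h, 2)) = 0)
Pow(Add(Function('M')(98), Pow(Add(k, 107), 2)), Rational(1, 2)) = Pow(Add(0, Pow(Add(Mul(I, Pow(13, Rational(1, 2))), 107), 2)), Rational(1, 2)) = Pow(Add(0, Pow(Add(107, Mul(I, Pow(13, Rational(1, 2)))), 2)), Rational(1, 2)) = Pow(Pow(Add(107, Mul(I, Pow(13, Rational(1, 2)))), 2), Rational(1, 2)) = Add(107, Mul(I, Pow(13, Rational(1, 2))))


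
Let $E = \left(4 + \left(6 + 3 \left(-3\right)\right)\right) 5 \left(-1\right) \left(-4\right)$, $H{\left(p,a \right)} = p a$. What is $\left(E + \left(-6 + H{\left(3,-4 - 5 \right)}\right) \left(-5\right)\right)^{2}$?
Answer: $34225$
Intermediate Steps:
$H{\left(p,a \right)} = a p$
$E = 20$ ($E = \left(4 + \left(6 - 9\right)\right) \left(\left(-5\right) \left(-4\right)\right) = \left(4 - 3\right) 20 = 1 \cdot 20 = 20$)
$\left(E + \left(-6 + H{\left(3,-4 - 5 \right)}\right) \left(-5\right)\right)^{2} = \left(20 + \left(-6 + \left(-4 - 5\right) 3\right) \left(-5\right)\right)^{2} = \left(20 + \left(-6 - 27\right) \left(-5\right)\right)^{2} = \left(20 - -165\right)^{2} = \left(20 + 165\right)^{2} = 185^{2} = 34225$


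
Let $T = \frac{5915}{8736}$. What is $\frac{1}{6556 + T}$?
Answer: $\frac{96}{629441} \approx 0.00015252$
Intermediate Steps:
$T = \frac{65}{96}$ ($T = 5915 \cdot \frac{1}{8736} = \frac{65}{96} \approx 0.67708$)
$\frac{1}{6556 + T} = \frac{1}{6556 + \frac{65}{96}} = \frac{1}{\frac{629441}{96}} = \frac{96}{629441}$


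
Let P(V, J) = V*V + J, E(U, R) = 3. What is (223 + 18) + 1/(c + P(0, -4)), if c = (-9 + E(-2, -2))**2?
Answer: 7713/32 ≈ 241.03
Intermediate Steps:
P(V, J) = J + V**2 (P(V, J) = V**2 + J = J + V**2)
c = 36 (c = (-9 + 3)**2 = (-6)**2 = 36)
(223 + 18) + 1/(c + P(0, -4)) = (223 + 18) + 1/(36 + (-4 + 0**2)) = 241 + 1/(36 + (-4 + 0)) = 241 + 1/(36 - 4) = 241 + 1/32 = 7713/32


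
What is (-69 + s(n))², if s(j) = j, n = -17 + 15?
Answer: 5041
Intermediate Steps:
n = -2
(-69 + s(n))² = (-69 - 2)² = (-71)² = 5041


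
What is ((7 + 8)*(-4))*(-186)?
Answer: 11160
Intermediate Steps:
((7 + 8)*(-4))*(-186) = (15*(-4))*(-186) = -60*(-186) = 11160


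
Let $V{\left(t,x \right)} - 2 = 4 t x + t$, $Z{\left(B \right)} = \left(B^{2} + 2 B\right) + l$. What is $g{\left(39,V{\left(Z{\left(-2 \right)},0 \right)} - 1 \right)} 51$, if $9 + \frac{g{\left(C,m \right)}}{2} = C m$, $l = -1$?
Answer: $-918$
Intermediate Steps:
$Z{\left(B \right)} = -1 + B^{2} + 2 B$ ($Z{\left(B \right)} = \left(B^{2} + 2 B\right) - 1 = -1 + B^{2} + 2 B$)
$V{\left(t,x \right)} = 2 + t + 4 t x$ ($V{\left(t,x \right)} = 2 + \left(4 t x + t\right) = 2 + \left(t + 4 t x\right) = 2 + t + 4 t x$)
$g{\left(C,m \right)} = -18 + 2 C m$
$g{\left(39,V{\left(Z{\left(-2 \right)},0 \right)} - 1 \right)} 51 = \left(-18 + 2 \cdot 39 \left(\left(2 + \left(-1 + \left(-2\right)^{2} + 2 \left(-2\right)\right) + 4 \left(-1 + \left(-2\right)^{2} + 2 \left(-2\right)\right) 0\right) - 1\right)\right) 51 = \left(-18 + 2 \cdot 39 \left(\left(2 - 1 + 4 \left(-1 + 4 - 4\right) 0\right) - 1\right)\right) 51 = \left(-18 + 2 \cdot 39 \left(\left(2 - 1 + 4 \left(-1\right) 0\right) - 1\right)\right) 51 = \left(-18 + 2 \cdot 39 \left(\left(2 - 1 + 0\right) - 1\right)\right) 51 = \left(-18 + 2 \cdot 39 \left(1 - 1\right)\right) 51 = \left(-18 + 2 \cdot 39 \cdot 0\right) 51 = \left(-18 + 0\right) 51 = \left(-18\right) 51 = -918$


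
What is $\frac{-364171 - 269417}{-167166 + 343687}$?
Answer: $- \frac{633588}{176521} \approx -3.5893$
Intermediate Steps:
$\frac{-364171 - 269417}{-167166 + 343687} = - \frac{633588}{176521}$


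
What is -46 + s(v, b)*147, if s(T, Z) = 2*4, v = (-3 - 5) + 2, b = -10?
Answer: 1130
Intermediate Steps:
v = -6 (v = -8 + 2 = -6)
s(T, Z) = 8
-46 + s(v, b)*147 = -46 + 8*147 = -46 + 1176 = 1130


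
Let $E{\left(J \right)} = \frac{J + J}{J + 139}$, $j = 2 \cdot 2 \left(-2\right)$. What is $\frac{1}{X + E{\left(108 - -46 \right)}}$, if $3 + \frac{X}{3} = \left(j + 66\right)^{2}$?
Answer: $\frac{293}{2954627} \approx 9.9167 \cdot 10^{-5}$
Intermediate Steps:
$j = -8$ ($j = 4 \left(-2\right) = -8$)
$E{\left(J \right)} = \frac{2 J}{139 + J}$
$X = 10083$ ($X = -9 + 3 \left(-8 + 66\right)^{2} = -9 + 3 \cdot 58^{2} = -9 + 3 \cdot 3364 = -9 + 10092 = 10083$)
$\frac{1}{X + E{\left(108 - -46 \right)}} = \frac{1}{10083 + \frac{2 \left(108 - -46\right)}{139 + \left(108 - -46\right)}} = \frac{1}{10083 + \frac{2 \left(108 + 46\right)}{139 + \left(108 + 46\right)}} = \frac{1}{10083 + 2 \cdot 154 \frac{1}{139 + 154}} = \frac{1}{10083 + 2 \cdot 154 \cdot \frac{1}{293}} = \frac{1}{10083 + \frac{308}{293}} = \frac{1}{\frac{2954627}{293}} = \frac{293}{2954627}$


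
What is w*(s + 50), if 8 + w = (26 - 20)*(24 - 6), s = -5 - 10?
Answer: 3500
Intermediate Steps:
s = -15
w = 100 (w = -8 + (26 - 20)*(24 - 6) = -8 + 6*18 = -8 + 108 = 100)
w*(s + 50) = 100*(-15 + 50) = 100*35 = 3500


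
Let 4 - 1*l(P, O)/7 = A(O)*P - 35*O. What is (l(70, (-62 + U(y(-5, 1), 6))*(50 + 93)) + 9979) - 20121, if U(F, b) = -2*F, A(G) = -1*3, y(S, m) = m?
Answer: -2250884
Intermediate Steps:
A(G) = -3
l(P, O) = 28 + 21*P + 245*O (l(P, O) = 28 - 7*(-3*P - 35*O) = 28 - 7*(-35*O - 3*P) = 28 + (21*P + 245*O) = 28 + 21*P + 245*O)
(l(70, (-62 + U(y(-5, 1), 6))*(50 + 93)) + 9979) - 20121 = ((28 + 21*70 + 245*((-62 - 2*1)*(50 + 93))) + 9979) - 20121 = ((28 + 1470 + 245*((-62 - 2)*143)) + 9979) - 20121 = ((28 + 1470 + 245*(-64*143)) + 9979) - 20121 = ((28 + 1470 + 245*(-9152)) + 9979) - 20121 = ((28 + 1470 - 2242240) + 9979) - 20121 = (-2240742 + 9979) - 20121 = -2230763 - 20121 = -2250884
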